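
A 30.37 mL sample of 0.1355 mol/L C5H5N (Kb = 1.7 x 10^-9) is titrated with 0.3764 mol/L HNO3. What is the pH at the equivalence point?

n(C5H5N) = 0.1355 x 0.03037 = 0.004115 mol; V(HNO3) at equivalence = 0.004115/0.3764 = 0.01093 L.
At equivalence the base is fully converted to C5H5NH+; total volume = 0.04130 L, so [C5H5NH+] = 0.004115/0.04130 = 0.09963 M.
Ka(C5H5NH+) = Kw/Kb = 1.0e-14 / 1.7 x 10^-9 = 5.88e-6.
[H^+] = sqrt(Ka x [C5H5NH+]) = sqrt(5.88e-6 x 0.09963) = 0.000766 M.
pH = -log(0.000766) = 3.12.

3.12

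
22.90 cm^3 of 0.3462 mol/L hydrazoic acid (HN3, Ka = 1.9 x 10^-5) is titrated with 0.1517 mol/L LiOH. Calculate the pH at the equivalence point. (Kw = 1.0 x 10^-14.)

n(HN3) = 0.3462 x 0.02290 = 0.007928 mol; V(LiOH) at equivalence = 0.007928/0.1517 = 0.05226 L.
At equivalence all the acid is converted to N3-; total volume = 0.02290 + 0.05226 = 0.07516 L, so [N3-] = 0.007928/0.07516 = 0.1055 M.
Kb = Kw/Ka = 1.0e-14 / 1.9 x 10^-5 = 5.26e-10.
[OH^-] = sqrt(Kb x [N3-]) = sqrt(5.26e-10 x 0.1055) = 7.45e-6 M.
pOH = 5.13, so pH = 14.00 - 5.13 = 8.87.

8.87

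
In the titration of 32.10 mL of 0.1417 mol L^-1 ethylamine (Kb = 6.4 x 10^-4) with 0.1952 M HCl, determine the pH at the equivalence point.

5.95

n(C2H5NH2) = 0.1417 x 0.03210 = 0.004549 mol; V(HCl) at equivalence = 0.004549/0.1952 = 0.02330 L.
At equivalence the base is fully converted to C2H5NH3+; total volume = 0.05540 L, so [C2H5NH3+] = 0.004549/0.05540 = 0.08210 M.
Ka(C2H5NH3+) = Kw/Kb = 1.0e-14 / 6.4 x 10^-4 = 1.56e-11.
[H^+] = sqrt(Ka x [C2H5NH3+]) = sqrt(1.56e-11 x 0.08210) = 1.13e-6 M.
pH = -log(1.13e-6) = 5.95.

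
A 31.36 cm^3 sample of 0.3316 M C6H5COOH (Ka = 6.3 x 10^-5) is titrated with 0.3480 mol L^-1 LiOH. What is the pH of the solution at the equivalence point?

n(C6H5COOH) = 0.3316 x 0.03136 = 0.01040 mol; V(LiOH) at equivalence = 0.01040/0.3480 = 0.02988 L.
At equivalence all the acid is converted to C6H5COO-; total volume = 0.03136 + 0.02988 = 0.06124 L, so [C6H5COO-] = 0.01040/0.06124 = 0.1698 M.
Kb = Kw/Ka = 1.0e-14 / 6.3 x 10^-5 = 1.59e-10.
[OH^-] = sqrt(Kb x [C6H5COO-]) = sqrt(1.59e-10 x 0.1698) = 5.19e-6 M.
pOH = 5.28, so pH = 14.00 - 5.28 = 8.72.

8.72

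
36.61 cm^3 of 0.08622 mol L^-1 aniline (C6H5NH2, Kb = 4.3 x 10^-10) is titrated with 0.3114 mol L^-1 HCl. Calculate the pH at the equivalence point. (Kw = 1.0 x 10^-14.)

2.90

n(C6H5NH2) = 0.08622 x 0.03661 = 0.003157 mol; V(HCl) at equivalence = 0.003157/0.3114 = 0.01014 L.
At equivalence the base is fully converted to C6H5NH3+; total volume = 0.04675 L, so [C6H5NH3+] = 0.003157/0.04675 = 0.06752 M.
Ka(C6H5NH3+) = Kw/Kb = 1.0e-14 / 4.3 x 10^-10 = 2.33e-5.
[H^+] = sqrt(Ka x [C6H5NH3+]) = sqrt(2.33e-5 x 0.06752) = 0.00125 M.
pH = -log(0.00125) = 2.90.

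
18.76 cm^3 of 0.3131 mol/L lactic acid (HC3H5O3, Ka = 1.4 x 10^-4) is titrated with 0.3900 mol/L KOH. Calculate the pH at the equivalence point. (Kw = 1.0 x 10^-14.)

8.55

n(HC3H5O3) = 0.3131 x 0.01876 = 0.005874 mol; V(KOH) at equivalence = 0.005874/0.3900 = 0.01506 L.
At equivalence all the acid is converted to C3H5O3-; total volume = 0.01876 + 0.01506 = 0.03382 L, so [C3H5O3-] = 0.005874/0.03382 = 0.1737 M.
Kb = Kw/Ka = 1.0e-14 / 1.4 x 10^-4 = 7.14e-11.
[OH^-] = sqrt(Kb x [C3H5O3-]) = sqrt(7.14e-11 x 0.1737) = 3.52e-6 M.
pOH = 5.45, so pH = 14.00 - 5.45 = 8.55.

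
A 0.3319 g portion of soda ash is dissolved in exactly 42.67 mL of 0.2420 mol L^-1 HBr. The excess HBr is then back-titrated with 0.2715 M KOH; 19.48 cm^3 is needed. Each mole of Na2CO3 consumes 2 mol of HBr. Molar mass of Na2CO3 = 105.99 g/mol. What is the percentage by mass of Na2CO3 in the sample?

80.4%

Total n(HBr) added = 0.2420 x 0.04267 = 0.01033 mol.
n(KOH) used = 0.2715 x 0.01948 = 0.005289 mol, which equals the excess n(HBr).
So n(HBr) consumed by the sample = 0.01033 - 0.005289 = 0.005037 mol.
n(Na2CO3) = 0.005037 / 2 = 0.002519 mol.
mass Na2CO3 = 0.002519 x 105.99 = 0.2670 g, so %Na2CO3 = 0.2670/0.3319 x 100 = 80.4%.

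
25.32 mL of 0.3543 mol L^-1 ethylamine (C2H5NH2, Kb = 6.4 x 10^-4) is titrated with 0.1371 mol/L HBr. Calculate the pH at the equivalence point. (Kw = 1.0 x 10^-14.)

5.91

n(C2H5NH2) = 0.3543 x 0.02532 = 0.008971 mol; V(HBr) at equivalence = 0.008971/0.1371 = 0.06543 L.
At equivalence the base is fully converted to C2H5NH3+; total volume = 0.09075 L, so [C2H5NH3+] = 0.008971/0.09075 = 0.09885 M.
Ka(C2H5NH3+) = Kw/Kb = 1.0e-14 / 6.4 x 10^-4 = 1.56e-11.
[H^+] = sqrt(Ka x [C2H5NH3+]) = sqrt(1.56e-11 x 0.09885) = 1.24e-6 M.
pH = -log(1.24e-6) = 5.91.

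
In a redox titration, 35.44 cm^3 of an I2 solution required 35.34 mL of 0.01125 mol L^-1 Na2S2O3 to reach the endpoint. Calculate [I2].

n(Na2S2O3) = 0.01125 x 0.03534 = 0.0003976 mol.
From the balanced equation, 2 mol Na2S2O3 reacts with 1 mol I2, so n(I2) = 0.0003976 x 1/2 = 0.0001988 mol.
[I2] = 0.0001988 / 0.03544 L = 0.00561 M.

0.00561 M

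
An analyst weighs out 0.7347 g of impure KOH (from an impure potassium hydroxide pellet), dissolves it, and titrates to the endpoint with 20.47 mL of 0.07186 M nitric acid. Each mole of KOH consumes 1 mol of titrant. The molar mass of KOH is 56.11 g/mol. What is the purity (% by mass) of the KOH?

11.2%

n(HNO3) = 0.07186 x 0.02047 = 0.001471 mol.
n(KOH) = 0.001471 / 1 = 0.001471 mol.
mass of KOH = 0.001471 x 56.11 = 0.08254 g.
% purity = 0.08254 / 0.7347 x 100 = 11.2%.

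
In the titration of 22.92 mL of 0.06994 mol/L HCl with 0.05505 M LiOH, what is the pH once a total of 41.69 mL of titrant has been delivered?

12.03

n(acid) = 0.06994 x 0.02292 = 0.001603 mol; n(LiOH) added = 0.05505 x 0.04169 = 0.002295 mol.
Base is in excess by 0.002295 - 0.001603 = 0.0006920 mol in a total volume of 0.06461 L.
[OH^-] = 0.0006920/0.06461 = 0.01071 M, so pOH = 1.97 and pH = 14.00 - 1.97 = 12.03.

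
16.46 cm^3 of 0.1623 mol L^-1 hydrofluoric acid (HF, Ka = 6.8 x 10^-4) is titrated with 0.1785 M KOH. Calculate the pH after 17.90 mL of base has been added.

n(acid) = 0.1623 x 0.01646 = 0.002671 mol; n(KOH) added = 0.1785 x 0.01790 = 0.003195 mol.
Base is in excess by 0.003195 - 0.002671 = 0.0005237 mol in a total volume of 0.03436 L.
[OH^-] = 0.0005237/0.03436 = 0.01524 M, so pOH = 1.82 and pH = 14.00 - 1.82 = 12.18.

12.18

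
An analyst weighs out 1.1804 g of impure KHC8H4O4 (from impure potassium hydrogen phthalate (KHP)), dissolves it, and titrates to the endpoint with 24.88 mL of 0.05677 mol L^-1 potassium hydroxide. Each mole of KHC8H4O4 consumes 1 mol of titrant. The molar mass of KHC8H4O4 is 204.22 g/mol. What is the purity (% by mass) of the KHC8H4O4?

24.4%

n(KOH) = 0.05677 x 0.02488 = 0.001412 mol.
n(KHC8H4O4) = 0.001412 / 1 = 0.001412 mol.
mass of KHC8H4O4 = 0.001412 x 204.22 = 0.2884 g.
% purity = 0.2884 / 1.1804 x 100 = 24.4%.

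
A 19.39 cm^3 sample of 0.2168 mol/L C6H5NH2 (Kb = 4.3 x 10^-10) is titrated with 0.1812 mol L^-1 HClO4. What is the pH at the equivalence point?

n(C6H5NH2) = 0.2168 x 0.01939 = 0.004204 mol; V(HClO4) at equivalence = 0.004204/0.1812 = 0.02320 L.
At equivalence the base is fully converted to C6H5NH3+; total volume = 0.04259 L, so [C6H5NH3+] = 0.004204/0.04259 = 0.09870 M.
Ka(C6H5NH3+) = Kw/Kb = 1.0e-14 / 4.3 x 10^-10 = 2.33e-5.
[H^+] = sqrt(Ka x [C6H5NH3+]) = sqrt(2.33e-5 x 0.09870) = 0.00152 M.
pH = -log(0.00152) = 2.82.

2.82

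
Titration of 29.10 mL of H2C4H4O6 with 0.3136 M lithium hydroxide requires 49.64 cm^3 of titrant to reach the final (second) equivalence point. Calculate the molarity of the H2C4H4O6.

0.267 M

n(LiOH) = 0.3136 x 0.04964 = 0.01557 mol.
At the final (second) equivalence point, 2 mol OH^- react per mol H2C4H4O6, so n(H2C4H4O6) = 0.01557 / 2 = 0.007784 mol.
[H2C4H4O6] = 0.007784 / 0.02910 L = 0.267 M.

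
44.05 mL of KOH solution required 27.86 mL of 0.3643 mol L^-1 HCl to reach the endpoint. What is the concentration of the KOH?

n(HCl) delivered = 0.3643 x 0.02786 = 0.01015 mol.
For a 1:1 reaction, n(KOH) = 0.01015 mol.
[KOH] = 0.01015 mol / 0.04405 L = 0.230 M.

0.230 M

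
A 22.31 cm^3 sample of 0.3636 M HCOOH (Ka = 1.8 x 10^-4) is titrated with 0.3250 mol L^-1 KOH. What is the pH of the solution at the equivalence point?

8.49

n(HCOOH) = 0.3636 x 0.02231 = 0.008112 mol; V(KOH) at equivalence = 0.008112/0.3250 = 0.02496 L.
At equivalence all the acid is converted to HCOO-; total volume = 0.02231 + 0.02496 = 0.04727 L, so [HCOO-] = 0.008112/0.04727 = 0.1716 M.
Kb = Kw/Ka = 1.0e-14 / 1.8 x 10^-4 = 5.56e-11.
[OH^-] = sqrt(Kb x [HCOO-]) = sqrt(5.56e-11 x 0.1716) = 3.09e-6 M.
pOH = 5.51, so pH = 14.00 - 5.51 = 8.49.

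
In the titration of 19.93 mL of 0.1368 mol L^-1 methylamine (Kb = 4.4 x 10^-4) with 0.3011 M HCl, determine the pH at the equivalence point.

n(CH3NH2) = 0.1368 x 0.01993 = 0.002726 mol; V(HCl) at equivalence = 0.002726/0.3011 = 0.009055 L.
At equivalence the base is fully converted to CH3NH3+; total volume = 0.02898 L, so [CH3NH3+] = 0.002726/0.02898 = 0.09406 M.
Ka(CH3NH3+) = Kw/Kb = 1.0e-14 / 4.4 x 10^-4 = 2.27e-11.
[H^+] = sqrt(Ka x [CH3NH3+]) = sqrt(2.27e-11 x 0.09406) = 1.46e-6 M.
pH = -log(1.46e-6) = 5.84.

5.84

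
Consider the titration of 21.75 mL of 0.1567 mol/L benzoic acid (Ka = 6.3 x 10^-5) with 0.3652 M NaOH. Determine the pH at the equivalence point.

8.62

n(C6H5COOH) = 0.1567 x 0.02175 = 0.003408 mol; V(NaOH) at equivalence = 0.003408/0.3652 = 0.009332 L.
At equivalence all the acid is converted to C6H5COO-; total volume = 0.02175 + 0.009332 = 0.03108 L, so [C6H5COO-] = 0.003408/0.03108 = 0.1097 M.
Kb = Kw/Ka = 1.0e-14 / 6.3 x 10^-5 = 1.59e-10.
[OH^-] = sqrt(Kb x [C6H5COO-]) = sqrt(1.59e-10 x 0.1097) = 4.17e-6 M.
pOH = 5.38, so pH = 14.00 - 5.38 = 8.62.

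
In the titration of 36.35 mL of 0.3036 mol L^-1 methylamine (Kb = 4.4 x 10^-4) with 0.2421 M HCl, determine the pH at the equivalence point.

n(CH3NH2) = 0.3036 x 0.03635 = 0.01104 mol; V(HCl) at equivalence = 0.01104/0.2421 = 0.04558 L.
At equivalence the base is fully converted to CH3NH3+; total volume = 0.08193 L, so [CH3NH3+] = 0.01104/0.08193 = 0.1347 M.
Ka(CH3NH3+) = Kw/Kb = 1.0e-14 / 4.4 x 10^-4 = 2.27e-11.
[H^+] = sqrt(Ka x [CH3NH3+]) = sqrt(2.27e-11 x 0.1347) = 1.75e-6 M.
pH = -log(1.75e-6) = 5.76.

5.76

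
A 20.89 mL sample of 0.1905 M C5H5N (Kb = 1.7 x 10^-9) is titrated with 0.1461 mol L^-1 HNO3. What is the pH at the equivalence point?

3.16

n(C5H5N) = 0.1905 x 0.02089 = 0.003980 mol; V(HNO3) at equivalence = 0.003980/0.1461 = 0.02724 L.
At equivalence the base is fully converted to C5H5NH+; total volume = 0.04813 L, so [C5H5NH+] = 0.003980/0.04813 = 0.08269 M.
Ka(C5H5NH+) = Kw/Kb = 1.0e-14 / 1.7 x 10^-9 = 5.88e-6.
[H^+] = sqrt(Ka x [C5H5NH+]) = sqrt(5.88e-6 x 0.08269) = 0.000697 M.
pH = -log(0.000697) = 3.16.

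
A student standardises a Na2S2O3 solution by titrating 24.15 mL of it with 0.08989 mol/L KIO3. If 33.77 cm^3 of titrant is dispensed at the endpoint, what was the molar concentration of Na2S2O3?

n(KIO3) = 0.08989 x 0.03377 = 0.003036 mol.
From the balanced equation, 1 mol KIO3 reacts with 6 mol Na2S2O3, so n(Na2S2O3) = 0.003036 x 6/1 = 0.01821 mol.
[Na2S2O3] = 0.01821 / 0.02415 L = 0.754 M.

0.754 M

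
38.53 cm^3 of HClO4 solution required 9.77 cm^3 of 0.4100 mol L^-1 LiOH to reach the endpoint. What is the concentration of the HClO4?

n(LiOH) delivered = 0.4100 x 0.009770 = 0.004006 mol.
For a 1:1 reaction, n(HClO4) = 0.004006 mol.
[HClO4] = 0.004006 mol / 0.03853 L = 0.104 M.

0.104 M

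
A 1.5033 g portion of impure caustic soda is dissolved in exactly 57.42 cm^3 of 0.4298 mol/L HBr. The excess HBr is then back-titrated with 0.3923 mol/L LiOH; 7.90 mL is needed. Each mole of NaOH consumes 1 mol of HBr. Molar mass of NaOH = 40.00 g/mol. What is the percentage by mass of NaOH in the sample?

Total n(HBr) added = 0.4298 x 0.05742 = 0.02468 mol.
n(LiOH) used = 0.3923 x 0.007900 = 0.003099 mol, which equals the excess n(HBr).
So n(HBr) consumed by the sample = 0.02468 - 0.003099 = 0.02158 mol.
n(NaOH) = 0.02158 / 1 = 0.02158 mol.
mass NaOH = 0.02158 x 40.00 = 0.8632 g, so %NaOH = 0.8632/1.5033 x 100 = 57.4%.

57.4%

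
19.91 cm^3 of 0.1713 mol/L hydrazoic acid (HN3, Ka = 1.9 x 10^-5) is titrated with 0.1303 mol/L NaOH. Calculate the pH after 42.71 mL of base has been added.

n(acid) = 0.1713 x 0.01991 = 0.003411 mol; n(NaOH) added = 0.1303 x 0.04271 = 0.005565 mol.
Base is in excess by 0.005565 - 0.003411 = 0.002155 mol in a total volume of 0.06262 L.
[OH^-] = 0.002155/0.06262 = 0.03441 M, so pOH = 1.46 and pH = 14.00 - 1.46 = 12.54.

12.54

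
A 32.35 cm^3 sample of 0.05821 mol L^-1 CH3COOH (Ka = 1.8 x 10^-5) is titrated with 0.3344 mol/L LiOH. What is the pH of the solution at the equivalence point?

n(CH3COOH) = 0.05821 x 0.03235 = 0.001883 mol; V(LiOH) at equivalence = 0.001883/0.3344 = 0.005631 L.
At equivalence all the acid is converted to CH3COO-; total volume = 0.03235 + 0.005631 = 0.03798 L, so [CH3COO-] = 0.001883/0.03798 = 0.04958 M.
Kb = Kw/Ka = 1.0e-14 / 1.8 x 10^-5 = 5.56e-10.
[OH^-] = sqrt(Kb x [CH3COO-]) = sqrt(5.56e-10 x 0.04958) = 5.25e-6 M.
pOH = 5.28, so pH = 14.00 - 5.28 = 8.72.

8.72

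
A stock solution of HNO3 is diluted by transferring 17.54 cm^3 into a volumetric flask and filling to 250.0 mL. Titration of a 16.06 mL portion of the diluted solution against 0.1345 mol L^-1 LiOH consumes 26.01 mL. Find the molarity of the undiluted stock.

3.10 M

n(LiOH) = 0.1345 x 0.02601 = 0.003498 mol.
n(HNO3) in the aliquot = 0.003498 mol.
[diluted HNO3] = 0.003498 / 0.01606 = 0.2178 M.
Dilution factor = 250.0/17.54 = 14.25, so [stock] = 0.2178 x 14.25 = 3.10 M.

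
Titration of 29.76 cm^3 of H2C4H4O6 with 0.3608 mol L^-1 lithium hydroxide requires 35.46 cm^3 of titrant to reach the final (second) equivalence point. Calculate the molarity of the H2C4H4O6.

n(LiOH) = 0.3608 x 0.03546 = 0.01279 mol.
At the final (second) equivalence point, 2 mol OH^- react per mol H2C4H4O6, so n(H2C4H4O6) = 0.01279 / 2 = 0.006397 mol.
[H2C4H4O6] = 0.006397 / 0.02976 L = 0.215 M.

0.215 M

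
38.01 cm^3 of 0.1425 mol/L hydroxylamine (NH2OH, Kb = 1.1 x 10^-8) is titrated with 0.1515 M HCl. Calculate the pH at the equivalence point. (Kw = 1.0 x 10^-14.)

3.59

n(NH2OH) = 0.1425 x 0.03801 = 0.005416 mol; V(HCl) at equivalence = 0.005416/0.1515 = 0.03575 L.
At equivalence the base is fully converted to NH3OH+; total volume = 0.07376 L, so [NH3OH+] = 0.005416/0.07376 = 0.07343 M.
Ka(NH3OH+) = Kw/Kb = 1.0e-14 / 1.1 x 10^-8 = 9.09e-7.
[H^+] = sqrt(Ka x [NH3OH+]) = sqrt(9.09e-7 x 0.07343) = 0.000258 M.
pH = -log(0.000258) = 3.59.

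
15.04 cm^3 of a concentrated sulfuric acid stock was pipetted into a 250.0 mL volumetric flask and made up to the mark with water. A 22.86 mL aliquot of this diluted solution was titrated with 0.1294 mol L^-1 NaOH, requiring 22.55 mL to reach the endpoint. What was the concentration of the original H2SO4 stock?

n(NaOH) = 0.1294 x 0.02255 = 0.002918 mol.
n(H2SO4) in the aliquot = 0.002918 x 1/2 = 0.001459 mol.
[diluted H2SO4] = 0.001459 / 0.02286 = 0.06382 M.
Dilution factor = 250.0/15.04 = 16.62, so [stock] = 0.06382 x 16.62 = 1.06 M.

1.06 M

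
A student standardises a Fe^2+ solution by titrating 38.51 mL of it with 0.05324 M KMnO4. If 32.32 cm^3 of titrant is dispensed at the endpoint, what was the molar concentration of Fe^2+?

0.223 M

n(KMnO4) = 0.05324 x 0.03232 = 0.001721 mol.
From the balanced equation, 1 mol KMnO4 reacts with 5 mol Fe^2+, so n(Fe^2+) = 0.001721 x 5/1 = 0.008604 mol.
[Fe^2+] = 0.008604 / 0.03851 L = 0.223 M.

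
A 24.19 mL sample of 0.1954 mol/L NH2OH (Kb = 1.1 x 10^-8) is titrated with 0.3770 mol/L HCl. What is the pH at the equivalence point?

3.47

n(NH2OH) = 0.1954 x 0.02419 = 0.004727 mol; V(HCl) at equivalence = 0.004727/0.3770 = 0.01254 L.
At equivalence the base is fully converted to NH3OH+; total volume = 0.03673 L, so [NH3OH+] = 0.004727/0.03673 = 0.1287 M.
Ka(NH3OH+) = Kw/Kb = 1.0e-14 / 1.1 x 10^-8 = 9.09e-7.
[H^+] = sqrt(Ka x [NH3OH+]) = sqrt(9.09e-7 x 0.1287) = 0.000342 M.
pH = -log(0.000342) = 3.47.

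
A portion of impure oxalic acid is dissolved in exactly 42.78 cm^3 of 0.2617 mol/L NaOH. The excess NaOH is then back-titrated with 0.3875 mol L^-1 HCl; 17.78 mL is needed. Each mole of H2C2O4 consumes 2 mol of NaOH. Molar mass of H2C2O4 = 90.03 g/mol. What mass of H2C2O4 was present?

Total n(NaOH) added = 0.2617 x 0.04278 = 0.01120 mol.
n(HCl) used = 0.3875 x 0.01778 = 0.006890 mol, which equals the excess n(NaOH).
So n(NaOH) consumed by the sample = 0.01120 - 0.006890 = 0.004306 mol.
n(H2C2O4) = 0.004306 / 2 = 0.002153 mol.
mass = 0.002153 mol x 90.03 g/mol = 0.194 g.

0.194 g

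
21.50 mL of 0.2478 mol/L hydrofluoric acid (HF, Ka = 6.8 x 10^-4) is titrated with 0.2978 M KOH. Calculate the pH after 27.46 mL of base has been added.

n(acid) = 0.2478 x 0.02150 = 0.005328 mol; n(KOH) added = 0.2978 x 0.02746 = 0.008178 mol.
Base is in excess by 0.008178 - 0.005328 = 0.002850 mol in a total volume of 0.04896 L.
[OH^-] = 0.002850/0.04896 = 0.05821 M, so pOH = 1.24 and pH = 14.00 - 1.24 = 12.76.

12.76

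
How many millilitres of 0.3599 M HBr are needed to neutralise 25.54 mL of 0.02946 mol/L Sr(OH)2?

n(Sr(OH)2) = 0.02946 mol/L x 0.02554 L = 0.0007524 mol.
The neutralisation is 1 Sr(OH)2 : 2 HBr, so n(HBr) = 0.0007524 x 2/1 = 0.001505 mol.
V(HBr) = 0.001505 / 0.3599 = 0.004181 L = 4.18 mL.

4.18 mL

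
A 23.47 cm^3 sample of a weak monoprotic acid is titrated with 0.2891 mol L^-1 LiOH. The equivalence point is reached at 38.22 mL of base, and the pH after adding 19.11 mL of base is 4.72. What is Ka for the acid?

19.11 mL is half of the equivalence volume, so this is the half-equivalence point where [HA] = [A^-].
At half-equivalence pH = pKa, so pKa = 4.72.
Ka = 10^(-4.72) = 1.9 x 10^-5.

1.9 x 10^-5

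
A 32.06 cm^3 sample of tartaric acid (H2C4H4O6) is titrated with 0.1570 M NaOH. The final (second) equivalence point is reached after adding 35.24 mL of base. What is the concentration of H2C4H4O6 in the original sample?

n(NaOH) = 0.1570 x 0.03524 = 0.005533 mol.
At the final (second) equivalence point, 2 mol OH^- react per mol H2C4H4O6, so n(H2C4H4O6) = 0.005533 / 2 = 0.002766 mol.
[H2C4H4O6] = 0.002766 / 0.03206 L = 0.0863 M.

0.0863 M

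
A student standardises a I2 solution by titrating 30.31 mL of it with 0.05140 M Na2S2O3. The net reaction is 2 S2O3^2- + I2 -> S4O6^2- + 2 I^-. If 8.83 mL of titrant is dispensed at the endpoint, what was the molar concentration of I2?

0.00749 M

n(Na2S2O3) = 0.05140 x 0.008830 = 0.0004539 mol.
From the balanced equation, 2 mol Na2S2O3 reacts with 1 mol I2, so n(I2) = 0.0004539 x 1/2 = 0.0002269 mol.
[I2] = 0.0002269 / 0.03031 L = 0.00749 M.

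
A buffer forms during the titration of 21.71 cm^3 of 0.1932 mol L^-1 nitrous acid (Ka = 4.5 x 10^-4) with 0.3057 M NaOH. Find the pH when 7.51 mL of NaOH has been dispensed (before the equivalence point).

3.43

Initial n(HNO2) = 0.1932 x 0.02171 = 0.004194 mol.
n(NaOH) added = 0.3057 x 0.007510 = 0.002296 mol, converting that many moles of HNO2 to NO2-.
Remaining n(HNO2) = 0.001899 mol; n(NO2-) = 0.002296 mol.
By Henderson-Hasselbalch, pH = pKa + log([A^-]/[HA]) = 3.35 + log(0.002296/0.001899) = 3.35 + (+0.08) = 3.43.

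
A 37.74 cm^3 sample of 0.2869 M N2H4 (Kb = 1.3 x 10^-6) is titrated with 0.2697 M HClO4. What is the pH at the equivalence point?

n(N2H4) = 0.2869 x 0.03774 = 0.01083 mol; V(HClO4) at equivalence = 0.01083/0.2697 = 0.04015 L.
At equivalence the base is fully converted to N2H5+; total volume = 0.07789 L, so [N2H5+] = 0.01083/0.07789 = 0.1390 M.
Ka(N2H5+) = Kw/Kb = 1.0e-14 / 1.3 x 10^-6 = 7.69e-9.
[H^+] = sqrt(Ka x [N2H5+]) = sqrt(7.69e-9 x 0.1390) = 3.27e-5 M.
pH = -log(3.27e-5) = 4.49.

4.49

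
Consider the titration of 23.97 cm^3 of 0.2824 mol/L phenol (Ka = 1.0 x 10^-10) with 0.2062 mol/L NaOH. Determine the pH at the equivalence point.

11.54

n(C6H5OH) = 0.2824 x 0.02397 = 0.006769 mol; V(NaOH) at equivalence = 0.006769/0.2062 = 0.03283 L.
At equivalence all the acid is converted to C6H5O-; total volume = 0.02397 + 0.03283 = 0.05680 L, so [C6H5O-] = 0.006769/0.05680 = 0.1192 M.
Kb = Kw/Ka = 1.0e-14 / 1.0 x 10^-10 = 0.000100.
[OH^-] = sqrt(Kb x [C6H5O-]) = sqrt(0.000100 x 0.1192) = 0.00345 M.
pOH = 2.46, so pH = 14.00 - 2.46 = 11.54.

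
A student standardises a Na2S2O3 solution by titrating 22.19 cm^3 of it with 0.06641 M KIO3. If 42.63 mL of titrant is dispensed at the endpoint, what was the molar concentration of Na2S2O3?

n(KIO3) = 0.06641 x 0.04263 = 0.002831 mol.
From the balanced equation, 1 mol KIO3 reacts with 6 mol Na2S2O3, so n(Na2S2O3) = 0.002831 x 6/1 = 0.01699 mol.
[Na2S2O3] = 0.01699 / 0.02219 L = 0.765 M.

0.765 M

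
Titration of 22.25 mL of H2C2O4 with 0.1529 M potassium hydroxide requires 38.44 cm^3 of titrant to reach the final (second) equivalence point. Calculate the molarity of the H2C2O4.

0.132 M

n(KOH) = 0.1529 x 0.03844 = 0.005877 mol.
At the final (second) equivalence point, 2 mol OH^- react per mol H2C2O4, so n(H2C2O4) = 0.005877 / 2 = 0.002939 mol.
[H2C2O4] = 0.002939 / 0.02225 L = 0.132 M.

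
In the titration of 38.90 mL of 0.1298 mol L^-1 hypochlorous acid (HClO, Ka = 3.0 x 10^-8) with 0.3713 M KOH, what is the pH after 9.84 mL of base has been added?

7.94

Initial n(HClO) = 0.1298 x 0.03890 = 0.005049 mol.
n(KOH) added = 0.3713 x 0.009840 = 0.003654 mol, converting that many moles of HClO to ClO-.
Remaining n(HClO) = 0.001396 mol; n(ClO-) = 0.003654 mol.
By Henderson-Hasselbalch, pH = pKa + log([A^-]/[HA]) = 7.52 + log(0.003654/0.001396) = 7.52 + (+0.42) = 7.94.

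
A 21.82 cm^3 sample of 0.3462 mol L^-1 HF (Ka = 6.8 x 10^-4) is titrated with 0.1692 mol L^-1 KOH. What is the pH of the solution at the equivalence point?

8.11

n(HF) = 0.3462 x 0.02182 = 0.007554 mol; V(KOH) at equivalence = 0.007554/0.1692 = 0.04465 L.
At equivalence all the acid is converted to F-; total volume = 0.02182 + 0.04465 = 0.06647 L, so [F-] = 0.007554/0.06647 = 0.1137 M.
Kb = Kw/Ka = 1.0e-14 / 6.8 x 10^-4 = 1.47e-11.
[OH^-] = sqrt(Kb x [F-]) = sqrt(1.47e-11 x 0.1137) = 1.29e-6 M.
pOH = 5.89, so pH = 14.00 - 5.89 = 8.11.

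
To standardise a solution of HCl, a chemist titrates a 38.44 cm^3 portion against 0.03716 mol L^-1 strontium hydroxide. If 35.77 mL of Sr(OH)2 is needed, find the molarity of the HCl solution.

0.0692 M

n(Sr(OH)2) delivered = 0.03716 x 0.03577 = 0.001329 mol.
The reaction is 2 HCl + 1 Sr(OH)2, so n(HCl) = 0.001329 x 2/1 = 0.002658 mol.
[HCl] = 0.002658 mol / 0.03844 L = 0.0692 M.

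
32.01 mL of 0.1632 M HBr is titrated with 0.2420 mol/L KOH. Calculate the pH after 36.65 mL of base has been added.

12.73

n(acid) = 0.1632 x 0.03201 = 0.005224 mol; n(KOH) added = 0.2420 x 0.03665 = 0.008869 mol.
Base is in excess by 0.008869 - 0.005224 = 0.003645 mol in a total volume of 0.06866 L.
[OH^-] = 0.003645/0.06866 = 0.05309 M, so pOH = 1.27 and pH = 14.00 - 1.27 = 12.73.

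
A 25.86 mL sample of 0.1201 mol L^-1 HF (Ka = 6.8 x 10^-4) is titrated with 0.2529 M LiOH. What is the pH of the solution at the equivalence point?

8.04

n(HF) = 0.1201 x 0.02586 = 0.003106 mol; V(LiOH) at equivalence = 0.003106/0.2529 = 0.01228 L.
At equivalence all the acid is converted to F-; total volume = 0.02586 + 0.01228 = 0.03814 L, so [F-] = 0.003106/0.03814 = 0.08143 M.
Kb = Kw/Ka = 1.0e-14 / 6.8 x 10^-4 = 1.47e-11.
[OH^-] = sqrt(Kb x [F-]) = sqrt(1.47e-11 x 0.08143) = 1.09e-6 M.
pOH = 5.96, so pH = 14.00 - 5.96 = 8.04.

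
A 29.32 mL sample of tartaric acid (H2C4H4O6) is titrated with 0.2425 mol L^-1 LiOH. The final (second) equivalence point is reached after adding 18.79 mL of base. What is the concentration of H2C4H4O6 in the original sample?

0.0777 M

n(LiOH) = 0.2425 x 0.01879 = 0.004557 mol.
At the final (second) equivalence point, 2 mol OH^- react per mol H2C4H4O6, so n(H2C4H4O6) = 0.004557 / 2 = 0.002278 mol.
[H2C4H4O6] = 0.002278 / 0.02932 L = 0.0777 M.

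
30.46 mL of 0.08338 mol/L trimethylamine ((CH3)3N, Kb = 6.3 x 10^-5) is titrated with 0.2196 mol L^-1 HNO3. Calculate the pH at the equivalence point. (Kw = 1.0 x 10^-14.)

n((CH3)3N) = 0.08338 x 0.03046 = 0.002540 mol; V(HNO3) at equivalence = 0.002540/0.2196 = 0.01157 L.
At equivalence the base is fully converted to (CH3)3NH+; total volume = 0.04203 L, so [(CH3)3NH+] = 0.002540/0.04203 = 0.06043 M.
Ka((CH3)3NH+) = Kw/Kb = 1.0e-14 / 6.3 x 10^-5 = 1.59e-10.
[H^+] = sqrt(Ka x [(CH3)3NH+]) = sqrt(1.59e-10 x 0.06043) = 3.10e-6 M.
pH = -log(3.10e-6) = 5.51.

5.51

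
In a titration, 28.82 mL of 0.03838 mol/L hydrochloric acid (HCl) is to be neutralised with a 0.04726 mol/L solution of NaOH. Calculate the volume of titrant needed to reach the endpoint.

23.4 mL

n(HCl) = 0.03838 mol/L x 0.02882 L = 0.001106 mol.
At equivalence n(NaOH) = n(HCl) = 0.001106 mol.
V(NaOH) = 0.001106 / 0.04726 = 0.02340 L = 23.4 mL.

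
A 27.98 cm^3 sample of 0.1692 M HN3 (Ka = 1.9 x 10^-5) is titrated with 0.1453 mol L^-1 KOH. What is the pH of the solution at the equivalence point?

8.81

n(HN3) = 0.1692 x 0.02798 = 0.004734 mol; V(KOH) at equivalence = 0.004734/0.1453 = 0.03258 L.
At equivalence all the acid is converted to N3-; total volume = 0.02798 + 0.03258 = 0.06056 L, so [N3-] = 0.004734/0.06056 = 0.07817 M.
Kb = Kw/Ka = 1.0e-14 / 1.9 x 10^-5 = 5.26e-10.
[OH^-] = sqrt(Kb x [N3-]) = sqrt(5.26e-10 x 0.07817) = 6.41e-6 M.
pOH = 5.19, so pH = 14.00 - 5.19 = 8.81.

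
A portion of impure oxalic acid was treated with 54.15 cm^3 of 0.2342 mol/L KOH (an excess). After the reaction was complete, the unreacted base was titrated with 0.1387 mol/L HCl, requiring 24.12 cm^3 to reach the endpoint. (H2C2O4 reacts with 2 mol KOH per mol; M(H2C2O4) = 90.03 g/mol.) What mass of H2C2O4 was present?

Total n(KOH) added = 0.2342 x 0.05415 = 0.01268 mol.
n(HCl) used = 0.1387 x 0.02412 = 0.003345 mol, which equals the excess n(KOH).
So n(KOH) consumed by the sample = 0.01268 - 0.003345 = 0.009336 mol.
n(H2C2O4) = 0.009336 / 2 = 0.004668 mol.
mass = 0.004668 mol x 90.03 g/mol = 0.420 g.

0.420 g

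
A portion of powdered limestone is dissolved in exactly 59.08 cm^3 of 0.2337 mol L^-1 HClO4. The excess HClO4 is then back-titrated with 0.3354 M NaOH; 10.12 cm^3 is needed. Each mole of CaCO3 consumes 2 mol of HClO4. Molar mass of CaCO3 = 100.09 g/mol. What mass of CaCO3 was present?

0.521 g

Total n(HClO4) added = 0.2337 x 0.05908 = 0.01381 mol.
n(NaOH) used = 0.3354 x 0.01012 = 0.003394 mol, which equals the excess n(HClO4).
So n(HClO4) consumed by the sample = 0.01381 - 0.003394 = 0.01041 mol.
n(CaCO3) = 0.01041 / 2 = 0.005206 mol.
mass = 0.005206 mol x 100.09 g/mol = 0.521 g.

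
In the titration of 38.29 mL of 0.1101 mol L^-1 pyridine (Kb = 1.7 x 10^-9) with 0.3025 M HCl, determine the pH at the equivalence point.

n(C5H5N) = 0.1101 x 0.03829 = 0.004216 mol; V(HCl) at equivalence = 0.004216/0.3025 = 0.01394 L.
At equivalence the base is fully converted to C5H5NH+; total volume = 0.05223 L, so [C5H5NH+] = 0.004216/0.05223 = 0.08072 M.
Ka(C5H5NH+) = Kw/Kb = 1.0e-14 / 1.7 x 10^-9 = 5.88e-6.
[H^+] = sqrt(Ka x [C5H5NH+]) = sqrt(5.88e-6 x 0.08072) = 0.000689 M.
pH = -log(0.000689) = 3.16.

3.16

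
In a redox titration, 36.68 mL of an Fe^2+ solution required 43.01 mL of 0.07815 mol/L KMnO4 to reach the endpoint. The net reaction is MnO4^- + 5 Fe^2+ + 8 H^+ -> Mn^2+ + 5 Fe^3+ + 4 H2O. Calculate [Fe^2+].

0.458 M

n(KMnO4) = 0.07815 x 0.04301 = 0.003361 mol.
From the balanced equation, 1 mol KMnO4 reacts with 5 mol Fe^2+, so n(Fe^2+) = 0.003361 x 5/1 = 0.01681 mol.
[Fe^2+] = 0.01681 / 0.03668 L = 0.458 M.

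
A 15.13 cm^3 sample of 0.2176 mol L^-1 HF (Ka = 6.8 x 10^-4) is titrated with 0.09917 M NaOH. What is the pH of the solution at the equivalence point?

n(HF) = 0.2176 x 0.01513 = 0.003292 mol; V(NaOH) at equivalence = 0.003292/0.09917 = 0.03320 L.
At equivalence all the acid is converted to F-; total volume = 0.01513 + 0.03320 = 0.04833 L, so [F-] = 0.003292/0.04833 = 0.06812 M.
Kb = Kw/Ka = 1.0e-14 / 6.8 x 10^-4 = 1.47e-11.
[OH^-] = sqrt(Kb x [F-]) = sqrt(1.47e-11 x 0.06812) = 1.00e-6 M.
pOH = 6.00, so pH = 14.00 - 6.00 = 8.00.

8.00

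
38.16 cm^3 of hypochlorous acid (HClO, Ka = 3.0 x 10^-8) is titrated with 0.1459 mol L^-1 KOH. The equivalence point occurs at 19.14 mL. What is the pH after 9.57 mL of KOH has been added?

7.52

9.57 mL is exactly half the equivalence volume (19.14/2), i.e. the half-equivalence point.
There, n(HA) = n(A^-), so pH = pKa = -log(3.0 x 10^-8) = 7.52.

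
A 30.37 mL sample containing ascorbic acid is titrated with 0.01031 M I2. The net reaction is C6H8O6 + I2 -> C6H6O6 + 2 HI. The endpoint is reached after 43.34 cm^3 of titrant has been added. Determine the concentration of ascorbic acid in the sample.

n(I2) = 0.01031 x 0.04334 = 0.0004468 mol.
From the balanced equation, 1 mol I2 reacts with 1 mol ascorbic acid, so n(ascorbic acid) = 0.0004468 x 1/1 = 0.0004468 mol.
[ascorbic acid] = 0.0004468 / 0.03037 L = 0.0147 M.

0.0147 M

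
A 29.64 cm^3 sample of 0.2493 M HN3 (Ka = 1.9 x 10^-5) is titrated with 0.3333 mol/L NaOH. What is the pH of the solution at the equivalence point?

n(HN3) = 0.2493 x 0.02964 = 0.007389 mol; V(NaOH) at equivalence = 0.007389/0.3333 = 0.02217 L.
At equivalence all the acid is converted to N3-; total volume = 0.02964 + 0.02217 = 0.05181 L, so [N3-] = 0.007389/0.05181 = 0.1426 M.
Kb = Kw/Ka = 1.0e-14 / 1.9 x 10^-5 = 5.26e-10.
[OH^-] = sqrt(Kb x [N3-]) = sqrt(5.26e-10 x 0.1426) = 8.66e-6 M.
pOH = 5.06, so pH = 14.00 - 5.06 = 8.94.

8.94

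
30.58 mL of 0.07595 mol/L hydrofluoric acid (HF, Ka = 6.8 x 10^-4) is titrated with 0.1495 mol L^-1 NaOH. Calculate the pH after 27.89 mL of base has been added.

n(acid) = 0.07595 x 0.03058 = 0.002323 mol; n(NaOH) added = 0.1495 x 0.02789 = 0.004170 mol.
Base is in excess by 0.004170 - 0.002323 = 0.001847 mol in a total volume of 0.05847 L.
[OH^-] = 0.001847/0.05847 = 0.03159 M, so pOH = 1.50 and pH = 14.00 - 1.50 = 12.50.

12.50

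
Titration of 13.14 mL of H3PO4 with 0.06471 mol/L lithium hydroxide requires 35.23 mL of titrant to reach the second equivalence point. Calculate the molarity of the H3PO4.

0.0867 M

n(LiOH) = 0.06471 x 0.03523 = 0.002280 mol.
At the second equivalence point, 2 mol OH^- react per mol H3PO4, so n(H3PO4) = 0.002280 / 2 = 0.001140 mol.
[H3PO4] = 0.001140 / 0.01314 L = 0.0867 M.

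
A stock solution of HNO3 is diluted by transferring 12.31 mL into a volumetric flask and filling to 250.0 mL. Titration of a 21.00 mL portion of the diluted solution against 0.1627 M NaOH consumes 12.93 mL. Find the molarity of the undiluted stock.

n(NaOH) = 0.1627 x 0.01293 = 0.002104 mol.
n(HNO3) in the aliquot = 0.002104 mol.
[diluted HNO3] = 0.002104 / 0.02100 = 0.1002 M.
Dilution factor = 250.0/12.31 = 20.31, so [stock] = 0.1002 x 20.31 = 2.03 M.

2.03 M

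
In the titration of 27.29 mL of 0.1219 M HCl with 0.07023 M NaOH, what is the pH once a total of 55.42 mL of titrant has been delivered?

n(acid) = 0.1219 x 0.02729 = 0.003327 mol; n(NaOH) added = 0.07023 x 0.05542 = 0.003892 mol.
Base is in excess by 0.003892 - 0.003327 = 0.0005655 mol in a total volume of 0.08271 L.
[OH^-] = 0.0005655/0.08271 = 0.006837 M, so pOH = 2.17 and pH = 14.00 - 2.17 = 11.83.

11.83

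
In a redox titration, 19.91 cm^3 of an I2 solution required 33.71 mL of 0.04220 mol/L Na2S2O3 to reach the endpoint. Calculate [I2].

n(Na2S2O3) = 0.04220 x 0.03371 = 0.001423 mol.
From the balanced equation, 2 mol Na2S2O3 reacts with 1 mol I2, so n(I2) = 0.001423 x 1/2 = 0.0007113 mol.
[I2] = 0.0007113 / 0.01991 L = 0.0357 M.

0.0357 M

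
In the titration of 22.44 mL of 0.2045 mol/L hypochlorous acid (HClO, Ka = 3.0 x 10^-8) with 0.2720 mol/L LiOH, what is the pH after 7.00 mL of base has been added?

Initial n(HClO) = 0.2045 x 0.02244 = 0.004589 mol.
n(LiOH) added = 0.2720 x 0.007000 = 0.001904 mol, converting that many moles of HClO to ClO-.
Remaining n(HClO) = 0.002685 mol; n(ClO-) = 0.001904 mol.
By Henderson-Hasselbalch, pH = pKa + log([A^-]/[HA]) = 7.52 + log(0.001904/0.002685) = 7.52 + (-0.15) = 7.37.

7.37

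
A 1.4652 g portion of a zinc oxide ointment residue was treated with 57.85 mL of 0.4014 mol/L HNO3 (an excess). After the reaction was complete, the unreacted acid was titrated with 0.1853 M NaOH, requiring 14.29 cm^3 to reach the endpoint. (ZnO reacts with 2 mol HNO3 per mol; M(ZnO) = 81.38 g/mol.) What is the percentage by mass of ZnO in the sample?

57.1%

Total n(HNO3) added = 0.4014 x 0.05785 = 0.02322 mol.
n(NaOH) used = 0.1853 x 0.01429 = 0.002648 mol, which equals the excess n(HNO3).
So n(HNO3) consumed by the sample = 0.02322 - 0.002648 = 0.02057 mol.
n(ZnO) = 0.02057 / 2 = 0.01029 mol.
mass ZnO = 0.01029 x 81.38 = 0.8371 g, so %ZnO = 0.8371/1.4652 x 100 = 57.1%.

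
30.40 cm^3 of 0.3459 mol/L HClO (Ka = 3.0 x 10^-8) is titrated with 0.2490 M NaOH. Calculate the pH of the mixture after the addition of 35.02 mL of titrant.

Initial n(HClO) = 0.3459 x 0.03040 = 0.01052 mol.
n(NaOH) added = 0.2490 x 0.03502 = 0.008720 mol, converting that many moles of HClO to ClO-.
Remaining n(HClO) = 0.001795 mol; n(ClO-) = 0.008720 mol.
By Henderson-Hasselbalch, pH = pKa + log([A^-]/[HA]) = 7.52 + log(0.008720/0.001795) = 7.52 + (+0.69) = 8.21.

8.21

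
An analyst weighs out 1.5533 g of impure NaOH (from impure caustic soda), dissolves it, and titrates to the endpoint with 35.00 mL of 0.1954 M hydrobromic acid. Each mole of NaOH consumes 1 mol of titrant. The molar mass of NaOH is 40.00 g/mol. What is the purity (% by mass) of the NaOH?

n(HBr) = 0.1954 x 0.03500 = 0.006839 mol.
n(NaOH) = 0.006839 / 1 = 0.006839 mol.
mass of NaOH = 0.006839 x 40.00 = 0.2736 g.
% purity = 0.2736 / 1.5533 x 100 = 17.6%.

17.6%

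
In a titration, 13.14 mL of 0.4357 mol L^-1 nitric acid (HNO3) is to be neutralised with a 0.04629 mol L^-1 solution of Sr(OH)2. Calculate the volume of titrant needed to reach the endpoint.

61.8 mL

n(HNO3) = 0.4357 mol/L x 0.01314 L = 0.005725 mol.
The neutralisation is 2 HNO3 : 1 Sr(OH)2, so n(Sr(OH)2) = 0.005725 x 1/2 = 0.002863 mol.
V(Sr(OH)2) = 0.002863 / 0.04629 = 0.06184 L = 61.8 mL.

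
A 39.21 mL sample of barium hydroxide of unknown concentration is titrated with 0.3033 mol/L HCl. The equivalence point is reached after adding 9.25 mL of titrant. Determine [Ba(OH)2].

0.0358 M

n(HCl) delivered = 0.3033 x 0.009250 = 0.002806 mol.
The reaction is 1 Ba(OH)2 + 2 HCl, so n(Ba(OH)2) = 0.002806 x 1/2 = 0.001403 mol.
[Ba(OH)2] = 0.001403 mol / 0.03921 L = 0.0358 M.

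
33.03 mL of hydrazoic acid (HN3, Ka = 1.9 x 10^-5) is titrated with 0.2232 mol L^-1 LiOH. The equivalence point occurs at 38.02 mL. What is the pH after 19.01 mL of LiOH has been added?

4.72

19.01 mL is exactly half the equivalence volume (38.02/2), i.e. the half-equivalence point.
There, n(HA) = n(A^-), so pH = pKa = -log(1.9 x 10^-5) = 4.72.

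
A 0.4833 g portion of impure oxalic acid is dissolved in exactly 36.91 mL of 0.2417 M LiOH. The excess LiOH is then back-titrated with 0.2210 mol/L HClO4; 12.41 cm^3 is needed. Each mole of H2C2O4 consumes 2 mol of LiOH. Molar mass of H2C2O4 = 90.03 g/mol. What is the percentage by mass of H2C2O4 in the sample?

57.5%

Total n(LiOH) added = 0.2417 x 0.03691 = 0.008921 mol.
n(HClO4) used = 0.2210 x 0.01241 = 0.002743 mol, which equals the excess n(LiOH).
So n(LiOH) consumed by the sample = 0.008921 - 0.002743 = 0.006179 mol.
n(H2C2O4) = 0.006179 / 2 = 0.003089 mol.
mass H2C2O4 = 0.003089 x 90.03 = 0.2781 g, so %H2C2O4 = 0.2781/0.4833 x 100 = 57.5%.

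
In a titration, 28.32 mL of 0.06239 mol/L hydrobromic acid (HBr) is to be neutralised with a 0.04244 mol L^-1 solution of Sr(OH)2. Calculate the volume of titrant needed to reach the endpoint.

n(HBr) = 0.06239 mol/L x 0.02832 L = 0.001767 mol.
The neutralisation is 2 HBr : 1 Sr(OH)2, so n(Sr(OH)2) = 0.001767 x 1/2 = 0.0008834 mol.
V(Sr(OH)2) = 0.0008834 / 0.04244 = 0.02082 L = 20.8 mL.

20.8 mL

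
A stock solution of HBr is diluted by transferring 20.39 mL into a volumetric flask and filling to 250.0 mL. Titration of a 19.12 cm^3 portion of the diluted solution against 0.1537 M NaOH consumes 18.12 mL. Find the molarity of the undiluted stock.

n(NaOH) = 0.1537 x 0.01812 = 0.002785 mol.
n(HBr) in the aliquot = 0.002785 mol.
[diluted HBr] = 0.002785 / 0.01912 = 0.1457 M.
Dilution factor = 250.0/20.39 = 12.26, so [stock] = 0.1457 x 12.26 = 1.79 M.

1.79 M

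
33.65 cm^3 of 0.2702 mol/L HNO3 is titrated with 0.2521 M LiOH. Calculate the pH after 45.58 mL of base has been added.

n(acid) = 0.2702 x 0.03365 = 0.009092 mol; n(LiOH) added = 0.2521 x 0.04558 = 0.01149 mol.
Base is in excess by 0.01149 - 0.009092 = 0.002398 mol in a total volume of 0.07923 L.
[OH^-] = 0.002398/0.07923 = 0.03027 M, so pOH = 1.52 and pH = 14.00 - 1.52 = 12.48.

12.48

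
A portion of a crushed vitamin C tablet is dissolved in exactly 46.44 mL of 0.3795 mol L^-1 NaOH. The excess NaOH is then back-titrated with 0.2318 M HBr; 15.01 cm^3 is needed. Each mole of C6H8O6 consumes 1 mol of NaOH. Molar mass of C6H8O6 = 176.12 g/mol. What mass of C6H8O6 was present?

Total n(NaOH) added = 0.3795 x 0.04644 = 0.01762 mol.
n(HBr) used = 0.2318 x 0.01501 = 0.003479 mol, which equals the excess n(NaOH).
So n(NaOH) consumed by the sample = 0.01762 - 0.003479 = 0.01414 mol.
n(C6H8O6) = 0.01414 / 1 = 0.01414 mol.
mass = 0.01414 mol x 176.12 g/mol = 2.49 g.

2.49 g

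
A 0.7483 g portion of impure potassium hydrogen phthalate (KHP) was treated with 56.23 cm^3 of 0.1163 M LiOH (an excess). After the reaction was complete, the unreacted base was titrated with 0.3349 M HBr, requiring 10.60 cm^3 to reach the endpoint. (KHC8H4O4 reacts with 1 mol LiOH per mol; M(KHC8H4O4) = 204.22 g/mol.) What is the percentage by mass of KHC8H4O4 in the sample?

Total n(LiOH) added = 0.1163 x 0.05623 = 0.006540 mol.
n(HBr) used = 0.3349 x 0.01060 = 0.003550 mol, which equals the excess n(LiOH).
So n(LiOH) consumed by the sample = 0.006540 - 0.003550 = 0.002990 mol.
n(KHC8H4O4) = 0.002990 / 1 = 0.002990 mol.
mass KHC8H4O4 = 0.002990 x 204.22 = 0.6105 g, so %KHC8H4O4 = 0.6105/0.7483 x 100 = 81.6%.

81.6%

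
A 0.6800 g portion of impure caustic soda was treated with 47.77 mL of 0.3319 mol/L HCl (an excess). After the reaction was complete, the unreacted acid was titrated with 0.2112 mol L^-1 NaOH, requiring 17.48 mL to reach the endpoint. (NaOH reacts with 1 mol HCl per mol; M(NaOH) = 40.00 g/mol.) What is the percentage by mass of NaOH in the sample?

Total n(HCl) added = 0.3319 x 0.04777 = 0.01585 mol.
n(NaOH) used = 0.2112 x 0.01748 = 0.003692 mol, which equals the excess n(HCl).
So n(HCl) consumed by the sample = 0.01585 - 0.003692 = 0.01216 mol.
n(NaOH) = 0.01216 / 1 = 0.01216 mol.
mass NaOH = 0.01216 x 40.00 = 0.4865 g, so %NaOH = 0.4865/0.6800 x 100 = 71.5%.

71.5%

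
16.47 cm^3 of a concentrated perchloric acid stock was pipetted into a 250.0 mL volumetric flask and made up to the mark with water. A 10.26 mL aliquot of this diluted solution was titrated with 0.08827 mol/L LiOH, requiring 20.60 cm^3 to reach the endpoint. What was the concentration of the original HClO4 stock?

n(LiOH) = 0.08827 x 0.02060 = 0.001818 mol.
n(HClO4) in the aliquot = 0.001818 mol.
[diluted HClO4] = 0.001818 / 0.01026 = 0.1772 M.
Dilution factor = 250.0/16.47 = 15.18, so [stock] = 0.1772 x 15.18 = 2.69 M.

2.69 M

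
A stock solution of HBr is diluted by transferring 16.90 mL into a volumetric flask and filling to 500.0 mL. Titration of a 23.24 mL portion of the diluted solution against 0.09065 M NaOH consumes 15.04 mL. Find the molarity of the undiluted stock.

1.74 M

n(NaOH) = 0.09065 x 0.01504 = 0.001363 mol.
n(HBr) in the aliquot = 0.001363 mol.
[diluted HBr] = 0.001363 / 0.02324 = 0.05867 M.
Dilution factor = 500.0/16.90 = 29.59, so [stock] = 0.05867 x 29.59 = 1.74 M.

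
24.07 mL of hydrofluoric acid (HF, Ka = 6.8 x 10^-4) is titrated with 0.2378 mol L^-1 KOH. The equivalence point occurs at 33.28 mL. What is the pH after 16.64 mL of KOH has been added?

3.17

16.64 mL is exactly half the equivalence volume (33.28/2), i.e. the half-equivalence point.
There, n(HA) = n(A^-), so pH = pKa = -log(6.8 x 10^-4) = 3.17.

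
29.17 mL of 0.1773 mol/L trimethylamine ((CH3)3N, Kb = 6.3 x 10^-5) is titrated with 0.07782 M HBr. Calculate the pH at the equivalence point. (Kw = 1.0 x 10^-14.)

5.53

n((CH3)3N) = 0.1773 x 0.02917 = 0.005172 mol; V(HBr) at equivalence = 0.005172/0.07782 = 0.06646 L.
At equivalence the base is fully converted to (CH3)3NH+; total volume = 0.09563 L, so [(CH3)3NH+] = 0.005172/0.09563 = 0.05408 M.
Ka((CH3)3NH+) = Kw/Kb = 1.0e-14 / 6.3 x 10^-5 = 1.59e-10.
[H^+] = sqrt(Ka x [(CH3)3NH+]) = sqrt(1.59e-10 x 0.05408) = 2.93e-6 M.
pH = -log(2.93e-6) = 5.53.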